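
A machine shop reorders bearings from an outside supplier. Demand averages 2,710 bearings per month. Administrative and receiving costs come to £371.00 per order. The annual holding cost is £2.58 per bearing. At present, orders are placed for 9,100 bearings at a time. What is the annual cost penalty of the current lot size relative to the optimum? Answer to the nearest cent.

Annual demand D = 2,710 × 12 = 32,520.
EOQ = √(2DS/H) = √(2 × 32,520 × 371 / 2.58) ≈ 3058.21.
Cost at Q* = (D/Q*)S + (Q*/2)H = √(2DSH) ≈ £7,890.18.
Cost at Q = 9,100: (32,520/9,100)×371 + (9,100/2)×2.58 = £1,325.82 + £11,739.00 = £13,064.82.
Excess = £13,064.82 − £7,890.18 = £5,174.63.

Extra cost ≈ £5,174.63 per year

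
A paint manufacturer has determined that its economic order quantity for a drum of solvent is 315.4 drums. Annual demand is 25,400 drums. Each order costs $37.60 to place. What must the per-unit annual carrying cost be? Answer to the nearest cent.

Squaring Q* = √(2DS/H) gives Q*² = 2DS/H.
From Q* = √(2DS/H): H = 2DS / Q*² = 2 × 25,400 × 37.6 / 315.4² = 19.2012.

H ≈ $19.20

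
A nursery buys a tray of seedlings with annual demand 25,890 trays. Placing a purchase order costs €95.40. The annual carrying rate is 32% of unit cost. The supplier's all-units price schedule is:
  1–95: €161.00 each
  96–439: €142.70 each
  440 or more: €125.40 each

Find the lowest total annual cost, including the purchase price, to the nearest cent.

Holding cost per unit per year at price C is H = 0.32·C.
Evaluate total cost at each tier's feasible EOQ or, if the EOQ is below the tier, at the tier's minimum quantity.
Tier 1 (€161.00): EOQ = 309.6 exceeds tier's upper bound 95, so this tier is dominated.
EOQ at €142.70 = 328.9 (feasible in tier 2): TC = 25,890×€142.70 + (25,890/328.9)×95.4 + (328.9/2)×0.32×€142.70 = €3,709,522.04.
EOQ at €125.40 = 350.9 < 440, so use break Q=440: TC = 25,890×€125.40 + (25,890/440.0)×95.4 + (440.0/2)×0.32×€125.40 = €3,261,047.58.
Lowest total cost among the candidates is at Q = 440.0.

TC* ≈ €3,261,047.58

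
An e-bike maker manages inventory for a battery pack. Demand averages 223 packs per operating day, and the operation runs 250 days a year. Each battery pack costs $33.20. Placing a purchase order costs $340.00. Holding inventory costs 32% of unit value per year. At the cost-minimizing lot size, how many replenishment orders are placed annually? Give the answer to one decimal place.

Annual demand D = 223 × 250 = 55,750.
Holding cost H = 0.32 × $33.20 = $10.6240 per unit per year.
EOQ = √(2DS/H) = √(2 × 55,750 × 340 / 10.624) ≈ 1889.00.
Orders per year = D / Q* = 55,750 / 1889.00 ≈ 29.513.

N ≈ 29.5 orders per year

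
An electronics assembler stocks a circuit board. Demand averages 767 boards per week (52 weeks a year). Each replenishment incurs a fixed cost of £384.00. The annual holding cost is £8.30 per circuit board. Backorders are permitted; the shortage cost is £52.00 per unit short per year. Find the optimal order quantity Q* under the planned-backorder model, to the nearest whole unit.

Q* ≈ 2,069 boards

Annual demand D = 767 × 52 = 39,884.
With planned backorders, Q* = √(2DS/H) · √((H+B)/B).
√(2DS/H) = √(2 × 39,884 × 384 / 8.3) = 1921.060.
√((H+B)/B) = √((8.3+52)/52) = 1.0769.
Q* ≈ 2068.702.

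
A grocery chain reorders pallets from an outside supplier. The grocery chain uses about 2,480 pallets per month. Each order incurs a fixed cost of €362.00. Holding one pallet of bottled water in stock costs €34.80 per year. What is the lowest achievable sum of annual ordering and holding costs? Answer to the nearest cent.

TC* ≈ €27,382.64

Annual demand D = 2,480 × 12 = 29,760.
Q* = √(2DS/H) = √(2 × 29,760 × 362 / 34.8) ≈ 786.86.
At the optimum the two cost components are equal, so total cost = 2·(Q*/2)H = Q*·H.
Minimum total = √(2DSH) = √(2 × 29,760 × 362 × 34.8) ≈ 27382.643.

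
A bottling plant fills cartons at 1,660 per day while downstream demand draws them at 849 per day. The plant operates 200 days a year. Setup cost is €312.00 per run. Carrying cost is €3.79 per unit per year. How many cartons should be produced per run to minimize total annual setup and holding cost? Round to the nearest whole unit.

Q* ≈ 7,565 cartons

Annual demand D = 849 × 200 = 169,800.
Production build-up factor (1 − d/p) = 1 − 849/1,660 = 0.4886.
Q* = √(2DS / (H(1 − d/p))) = √(2 × 169,800 × 312 / (3.79 × 0.4886)).
= √(105,955,200 / 1.8516) ≈ 7564.586.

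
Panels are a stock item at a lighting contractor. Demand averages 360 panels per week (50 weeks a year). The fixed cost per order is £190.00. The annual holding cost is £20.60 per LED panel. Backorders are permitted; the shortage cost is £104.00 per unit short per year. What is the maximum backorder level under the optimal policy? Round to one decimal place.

S* ≈ 104.3 panels

Annual demand D = 360 × 50 = 18,000.
With planned backorders, Q* = √(2DS/H) · √((H+B)/B).
√(2DS/H) = √(2 × 18,000 × 190 / 20.6) = 576.228.
√((H+B)/B) = √((20.6+104)/104) = 1.0946.
Q* ≈ 630.720.
S* = Q* · H/(H+B) = 630.720 × 20.6/124.6 ≈ 104.276.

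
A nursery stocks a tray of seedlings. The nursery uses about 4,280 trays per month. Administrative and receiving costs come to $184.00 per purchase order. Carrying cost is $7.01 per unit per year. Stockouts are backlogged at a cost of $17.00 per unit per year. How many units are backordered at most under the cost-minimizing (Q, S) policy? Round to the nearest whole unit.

Annual demand D = 4,280 × 12 = 51,360.
With planned backorders, Q* = √(2DS/H) · √((H+B)/B).
√(2DS/H) = √(2 × 51,360 × 184 / 7.01) = 1642.016.
√((H+B)/B) = √((7.01+17)/17) = 1.1884.
Q* ≈ 1951.412.
S* = Q* · H/(H+B) = 1951.412 × 7.01/24.01 ≈ 569.738.

S* ≈ 570 trays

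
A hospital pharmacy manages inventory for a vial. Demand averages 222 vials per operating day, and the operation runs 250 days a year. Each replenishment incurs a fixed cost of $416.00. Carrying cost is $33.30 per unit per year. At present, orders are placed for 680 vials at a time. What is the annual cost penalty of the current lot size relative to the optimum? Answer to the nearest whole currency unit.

Annual demand D = 222 × 250 = 55,500.
EOQ = √(2DS/H) = √(2 × 55,500 × 416 / 33.3) ≈ 1177.57.
Cost at Q* = (D/Q*)S + (Q*/2)H = √(2DSH) ≈ $39,213.02.
Cost at Q = 680: (55,500/680)×416 + (680/2)×33.3 = $33,952.94 + $11,322.00 = $45,274.94.
Excess = $45,274.94 − $39,213.02 = $6,061.92.

Extra cost ≈ $6,062 per year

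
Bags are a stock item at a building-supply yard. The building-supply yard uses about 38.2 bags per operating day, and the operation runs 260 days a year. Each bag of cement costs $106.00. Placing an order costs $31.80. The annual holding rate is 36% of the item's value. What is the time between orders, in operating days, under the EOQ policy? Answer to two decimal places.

Annual demand D = 38.2 × 260 = 9,932.
Holding cost H = 0.36 × $106.00 = $38.1600 per unit per year.
EOQ = √(2DS/H) = √(2 × 9,932 × 31.8 / 38.16) ≈ 128.66.
Cycle time = Q*/D × 260 = 128.66 / 9,932 × 260 ≈ 3.368 days.

T ≈ 3.37 days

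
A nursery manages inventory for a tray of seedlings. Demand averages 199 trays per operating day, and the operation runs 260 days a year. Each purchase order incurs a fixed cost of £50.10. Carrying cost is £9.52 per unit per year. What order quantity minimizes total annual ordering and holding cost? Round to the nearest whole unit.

Q* ≈ 738 trays

Annual demand D = 199 × 260 = 51,740.
EOQ = √(2DS / H) = √(2 × 51,740 × 50.1 / 9.52).
= √(5,184,348 / 9.52) = √544,574.3697 ≈ 737.953.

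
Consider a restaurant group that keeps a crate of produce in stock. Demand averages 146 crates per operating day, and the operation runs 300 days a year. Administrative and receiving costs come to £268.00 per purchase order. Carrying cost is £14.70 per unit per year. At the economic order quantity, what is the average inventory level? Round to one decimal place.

Average inventory ≈ 631.9 crates

Annual demand D = 146 × 300 = 43,800.
EOQ = √(2DS/H) = √(2 × 43,800 × 268 / 14.7) ≈ 1263.75.
Average inventory = Q*/2 ≈ 1263.75 / 2 = 631.874.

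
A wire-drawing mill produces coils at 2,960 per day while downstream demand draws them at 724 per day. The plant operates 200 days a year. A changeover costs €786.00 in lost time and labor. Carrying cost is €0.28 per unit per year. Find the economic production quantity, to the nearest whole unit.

Annual demand D = 724 × 200 = 144,800.
Production build-up factor (1 − d/p) = 1 − 724/2,960 = 0.7554.
Q* = √(2DS / (H(1 − d/p))) = √(2 × 144,800 × 786 / (0.28 × 0.7554)).
= √(227,625,600 / 0.2115) ≈ 32805.110.

Q* ≈ 32,805 coils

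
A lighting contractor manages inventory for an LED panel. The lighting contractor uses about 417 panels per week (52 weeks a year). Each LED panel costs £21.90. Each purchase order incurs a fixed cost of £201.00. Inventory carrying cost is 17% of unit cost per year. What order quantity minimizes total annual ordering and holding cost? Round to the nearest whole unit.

Annual demand D = 417 × 52 = 21,684.
Holding cost H = 0.17 × £21.90 = £3.7230 per unit per year.
EOQ = √(2DS / H) = √(2 × 21,684 × 201 / 3.723).
= √(8,716,968 / 3.723) = √2,341,382.7558 ≈ 1530.158.

Q* ≈ 1,530 panels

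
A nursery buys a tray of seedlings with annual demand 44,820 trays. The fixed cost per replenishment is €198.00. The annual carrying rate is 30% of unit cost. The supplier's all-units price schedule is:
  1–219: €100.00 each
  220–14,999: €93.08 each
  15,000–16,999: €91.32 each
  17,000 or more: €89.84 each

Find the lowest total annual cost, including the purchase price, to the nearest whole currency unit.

Holding cost per unit per year at price C is H = 0.30·C.
For each price level, check whether its EOQ is feasible; otherwise the best quantity at that price is the breakpoint.
Tier 1 (€100.00): EOQ = 769.2 exceeds tier's upper bound 219, so this tier is dominated.
EOQ at €93.08 = 797.3 (feasible in tier 2): TC = 44,820×€93.08 + (44,820/797.3)×198 + (797.3/2)×0.30×€93.08 = €4,194,108.02.
EOQ at €91.32 = 804.9 < 15000, so use break Q=15000: TC = 44,820×€91.32 + (44,820/15000.0)×198 + (15000.0/2)×0.30×€91.32 = €4,299,024.02.
EOQ at €89.84 = 811.5 < 17000, so use break Q=17000: TC = 44,820×€89.84 + (44,820/17000.0)×198 + (17000.0/2)×0.30×€89.84 = €4,256,242.82.
Lowest total cost among the candidates is at Q = 797.3.

TC* ≈ €4,194,108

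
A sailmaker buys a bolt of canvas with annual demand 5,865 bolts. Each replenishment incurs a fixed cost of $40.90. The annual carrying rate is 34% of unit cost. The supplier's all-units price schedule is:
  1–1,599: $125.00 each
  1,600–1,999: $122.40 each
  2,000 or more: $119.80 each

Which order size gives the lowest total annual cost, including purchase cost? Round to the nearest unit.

Holding cost per unit per year at price C is H = 0.34·C.
Evaluate total cost at each tier's feasible EOQ or, if the EOQ is below the tier, at the tier's minimum quantity.
EOQ at $125.00 = 106.2 (feasible in tier 1): TC = 5,865×$125.00 + (5,865/106.2)×40.9 + (106.2/2)×0.34×$125.00 = $737,640.49.
EOQ at $122.40 = 107.4 < 1600, so use break Q=1600: TC = 5,865×$122.40 + (5,865/1600.0)×40.9 + (1600.0/2)×0.34×$122.40 = $751,318.72.
EOQ at $119.80 = 108.5 < 2000, so use break Q=2000: TC = 5,865×$119.80 + (5,865/2000.0)×40.9 + (2000.0/2)×0.34×$119.80 = $743,478.94.
Lowest total cost is $737,640.49 at Q = 106.2.

Q* ≈ 106 bolts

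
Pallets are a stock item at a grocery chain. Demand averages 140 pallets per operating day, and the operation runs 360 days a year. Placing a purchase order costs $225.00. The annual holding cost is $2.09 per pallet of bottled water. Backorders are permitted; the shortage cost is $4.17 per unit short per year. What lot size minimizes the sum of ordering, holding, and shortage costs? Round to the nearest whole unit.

Annual demand D = 140 × 360 = 50,400.
With planned backorders, Q* = √(2DS/H) · √((H+B)/B).
√(2DS/H) = √(2 × 50,400 × 225 / 2.09) = 3294.188.
√((H+B)/B) = √((2.09+4.17)/4.17) = 1.2252.
Q* ≈ 4036.152.

Q* ≈ 4,036 pallets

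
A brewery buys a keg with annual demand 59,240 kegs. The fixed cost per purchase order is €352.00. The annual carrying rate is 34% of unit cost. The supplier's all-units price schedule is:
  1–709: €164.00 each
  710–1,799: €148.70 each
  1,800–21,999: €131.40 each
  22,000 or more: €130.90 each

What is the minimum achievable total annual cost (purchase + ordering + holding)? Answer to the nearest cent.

Holding cost per unit per year at price C is H = 0.34·C.
For each price level, check whether its EOQ is feasible; otherwise the best quantity at that price is the breakpoint.
Tier 1 (€164.00): EOQ = 864.8 exceeds tier's upper bound 709, so this tier is dominated.
EOQ at €148.70 = 908.2 (feasible in tier 2): TC = 59,240×€148.70 + (59,240/908.2)×352 + (908.2/2)×0.34×€148.70 = €8,854,906.62.
EOQ at €131.40 = 966.2 < 1800, so use break Q=1800: TC = 59,240×€131.40 + (59,240/1800.0)×352 + (1800.0/2)×0.34×€131.40 = €7,835,929.11.
EOQ at €130.90 = 968.0 < 22000, so use break Q=22000: TC = 59,240×€130.90 + (59,240/22000.0)×352 + (22000.0/2)×0.34×€130.90 = €8,245,029.84.
Lowest total cost among the candidates is at Q = 1800.0.

TC* ≈ €7,835,929.11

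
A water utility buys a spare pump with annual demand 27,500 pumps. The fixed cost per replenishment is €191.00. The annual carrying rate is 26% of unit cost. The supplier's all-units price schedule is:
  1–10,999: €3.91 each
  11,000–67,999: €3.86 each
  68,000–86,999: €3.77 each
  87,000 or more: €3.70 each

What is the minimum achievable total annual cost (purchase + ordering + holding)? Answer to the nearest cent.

TC* ≈ €110,792.93

Holding cost per unit per year at price C is H = 0.26·C.
For each price level, check whether its EOQ is feasible; otherwise the best quantity at that price is the breakpoint.
EOQ at €3.91 = 3214.6 (feasible in tier 1): TC = 27,500×€3.91 + (27,500/3214.6)×191 + (3214.6/2)×0.26×€3.91 = €110,792.93.
EOQ at €3.86 = 3235.3 < 11000, so use break Q=11000: TC = 27,500×€3.86 + (27,500/11000.0)×191 + (11000.0/2)×0.26×€3.86 = €112,147.30.
EOQ at €3.77 = 3273.7 < 68000, so use break Q=68000: TC = 27,500×€3.77 + (27,500/68000.0)×191 + (68000.0/2)×0.26×€3.77 = €137,079.04.
EOQ at €3.70 = 3304.5 < 87000, so use break Q=87000: TC = 27,500×€3.70 + (27,500/87000.0)×191 + (87000.0/2)×0.26×€3.70 = €143,657.37.
Lowest total cost among the candidates is at Q = 3214.6.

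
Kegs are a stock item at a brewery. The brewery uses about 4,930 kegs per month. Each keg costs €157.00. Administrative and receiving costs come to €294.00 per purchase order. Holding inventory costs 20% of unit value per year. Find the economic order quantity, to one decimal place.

Q* ≈ 1,052.5 kegs

Annual demand D = 4,930 × 12 = 59,160.
Holding cost H = 0.20 × €157.00 = €31.4000 per unit per year.
EOQ = √(2DS / H) = √(2 × 59,160 × 294 / 31.4).
= √(34,786,080 / 31.4) = √1,107,836.9427 ≈ 1052.538.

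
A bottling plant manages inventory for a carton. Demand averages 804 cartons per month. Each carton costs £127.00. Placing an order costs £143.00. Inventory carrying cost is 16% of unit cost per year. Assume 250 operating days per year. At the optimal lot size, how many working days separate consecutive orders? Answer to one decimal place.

T ≈ 9.5 days

Annual demand D = 804 × 12 = 9,648.
Holding cost H = 0.16 × £127.00 = £20.3200 per unit per year.
Q* = √(2DS/H) = √(2 × 9,648 × 143 / 20.32) ≈ 368.50.
Cycle time = Q*/D × 250 = 368.50 / 9,648 × 250 ≈ 9.549 days.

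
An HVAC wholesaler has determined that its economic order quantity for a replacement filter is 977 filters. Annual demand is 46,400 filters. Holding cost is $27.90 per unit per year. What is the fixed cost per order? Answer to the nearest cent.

The basic EOQ model gives Q* = √(2DS/H); rearrange for the unknown.
From Q* = √(2DS/H): S = Q*²H / (2D) = 977² × 27.9 / (2 × 46,400) = 286.9759.

S ≈ $286.98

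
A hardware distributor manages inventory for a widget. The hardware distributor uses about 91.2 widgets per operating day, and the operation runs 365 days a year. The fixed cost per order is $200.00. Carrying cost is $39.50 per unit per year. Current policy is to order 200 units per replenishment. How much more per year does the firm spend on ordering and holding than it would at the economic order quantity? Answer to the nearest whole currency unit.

Extra cost ≈ $14,304 per year

Annual demand D = 91.2 × 365 = 33,288.
EOQ = √(2DS/H) = √(2 × 33,288 × 200 / 39.5) ≈ 580.60.
Cost at Q* = (D/Q*)S + (Q*/2)H = √(2DSH) ≈ $22,933.61.
Cost at Q = 200: (33,288/200)×200 + (200/2)×39.5 = $33,288.00 + $3,950.00 = $37,238.00.
Excess = $37,238.00 − $22,933.61 = $14,304.39.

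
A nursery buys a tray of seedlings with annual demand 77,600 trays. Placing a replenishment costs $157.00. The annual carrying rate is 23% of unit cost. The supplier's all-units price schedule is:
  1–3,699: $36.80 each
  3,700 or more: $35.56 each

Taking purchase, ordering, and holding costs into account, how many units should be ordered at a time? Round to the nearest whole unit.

Q* ≈ 3,700 trays

Holding cost per unit per year at price C is H = 0.23·C.
Candidates are each tier's EOQ (if it falls in that tier) and each price-break quantity.
EOQ at $36.80 = 1696.7 (feasible in tier 1): TC = 77,600×$36.80 + (77,600/1696.7)×157 + (1696.7/2)×0.23×$36.80 = $2,870,040.96.
EOQ at $35.56 = 1726.0 < 3700, so use break Q=3700: TC = 77,600×$35.56 + (77,600/3700.0)×157 + (3700.0/2)×0.23×$35.56 = $2,777,879.54.
Lowest total cost is $2,777,879.54 at Q = 3700.0.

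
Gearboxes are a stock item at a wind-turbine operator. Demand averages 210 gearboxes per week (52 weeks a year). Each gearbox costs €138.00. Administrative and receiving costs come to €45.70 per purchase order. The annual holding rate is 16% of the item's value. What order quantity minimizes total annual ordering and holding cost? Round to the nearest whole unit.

Annual demand D = 210 × 52 = 10,920.
Holding cost H = 0.16 × €138.00 = €22.0800 per unit per year.
EOQ = √(2DS / H) = √(2 × 10,920 × 45.7 / 22.08).
= √(998,088 / 22.08) = √45,203.2609 ≈ 212.611.

Q* ≈ 213 gearboxes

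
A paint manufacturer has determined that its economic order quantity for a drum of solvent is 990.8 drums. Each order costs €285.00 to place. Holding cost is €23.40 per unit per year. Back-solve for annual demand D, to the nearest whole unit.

Invert the EOQ relation Q*² = 2DS/H.
From Q* = √(2DS/H): D = Q*²H / (2S) = 990.8² × 23.4 / (2 × 285) = 40300.738.

D ≈ 40,301 drums per year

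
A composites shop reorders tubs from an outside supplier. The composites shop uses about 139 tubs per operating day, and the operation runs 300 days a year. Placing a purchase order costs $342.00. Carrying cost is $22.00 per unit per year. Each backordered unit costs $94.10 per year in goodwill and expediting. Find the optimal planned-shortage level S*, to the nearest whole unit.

Annual demand D = 139 × 300 = 41,700.
With planned backorders, Q* = √(2DS/H) · √((H+B)/B).
√(2DS/H) = √(2 × 41,700 × 342 / 22) = 1138.636.
√((H+B)/B) = √((22+94.1)/94.1) = 1.1108.
Q* ≈ 1264.754.
S* = Q* · H/(H+B) = 1264.754 × 22/116.1 ≈ 239.661.

S* ≈ 240 tubs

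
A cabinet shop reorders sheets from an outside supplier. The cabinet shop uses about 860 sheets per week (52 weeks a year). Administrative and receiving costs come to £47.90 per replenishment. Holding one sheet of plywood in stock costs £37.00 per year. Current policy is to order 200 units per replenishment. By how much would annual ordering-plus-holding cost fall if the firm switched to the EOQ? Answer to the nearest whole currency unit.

Annual demand D = 860 × 52 = 44,720.
EOQ = √(2DS/H) = √(2 × 44,720 × 47.9 / 37) ≈ 340.28.
Cost at Q* = (D/Q*)S + (Q*/2)H = √(2DSH) ≈ £12,590.25.
Cost at Q = 200: (44,720/200)×47.9 + (200/2)×37 = £10,710.44 + £3,700.00 = £14,410.44.
Excess = £14,410.44 − £12,590.25 = £1,820.19.

Extra cost ≈ £1,820 per year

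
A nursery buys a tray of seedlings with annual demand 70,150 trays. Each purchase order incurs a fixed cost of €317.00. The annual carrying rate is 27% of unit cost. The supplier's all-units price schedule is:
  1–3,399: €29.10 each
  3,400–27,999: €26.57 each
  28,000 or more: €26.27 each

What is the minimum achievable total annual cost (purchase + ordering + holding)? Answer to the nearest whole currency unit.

TC* ≈ €1,882,622

Holding cost per unit per year at price C is H = 0.27·C.
Candidates are each tier's EOQ (if it falls in that tier) and each price-break quantity.
EOQ at €29.10 = 2379.2 (feasible in tier 1): TC = 70,150×€29.10 + (70,150/2379.2)×317 + (2379.2/2)×0.27×€29.10 = €2,060,058.34.
EOQ at €26.57 = 2489.9 < 3400, so use break Q=3400: TC = 70,150×€26.57 + (70,150/3400.0)×317 + (3400.0/2)×0.27×€26.57 = €1,882,621.59.
EOQ at €26.27 = 2504.1 < 28000, so use break Q=28000: TC = 70,150×€26.27 + (70,150/28000.0)×317 + (28000.0/2)×0.27×€26.27 = €1,942,935.30.
Lowest total cost among the candidates is at Q = 3400.0.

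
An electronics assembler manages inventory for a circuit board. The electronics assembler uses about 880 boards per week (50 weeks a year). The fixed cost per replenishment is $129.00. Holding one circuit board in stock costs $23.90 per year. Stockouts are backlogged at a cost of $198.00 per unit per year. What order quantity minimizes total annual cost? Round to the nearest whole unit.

Annual demand D = 880 × 50 = 44,000.
With planned backorders, Q* = √(2DS/H) · √((H+B)/B).
√(2DS/H) = √(2 × 44,000 × 129 / 23.9) = 689.187.
√((H+B)/B) = √((23.9+198)/198) = 1.0586.
Q* ≈ 729.597.

Q* ≈ 730 boards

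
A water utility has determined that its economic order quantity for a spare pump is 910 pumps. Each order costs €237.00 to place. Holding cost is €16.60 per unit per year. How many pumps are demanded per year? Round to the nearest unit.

D ≈ 29,001 pumps per year

Squaring Q* = √(2DS/H) gives Q*² = 2DS/H.
From Q* = √(2DS/H): D = Q*²H / (2S) = 910² × 16.6 / (2 × 237) = 29000.970.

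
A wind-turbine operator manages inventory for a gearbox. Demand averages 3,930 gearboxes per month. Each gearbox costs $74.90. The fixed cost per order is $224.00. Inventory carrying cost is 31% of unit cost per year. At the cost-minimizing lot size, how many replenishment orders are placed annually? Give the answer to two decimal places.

N ≈ 49.44 orders per year

Annual demand D = 3,930 × 12 = 47,160.
Holding cost H = 0.31 × $74.90 = $23.2190 per unit per year.
EOQ = √(2DS/H) = √(2 × 47,160 × 224 / 23.219) ≈ 953.90.
Orders per year = D / Q* = 47,160 / 953.90 ≈ 49.439.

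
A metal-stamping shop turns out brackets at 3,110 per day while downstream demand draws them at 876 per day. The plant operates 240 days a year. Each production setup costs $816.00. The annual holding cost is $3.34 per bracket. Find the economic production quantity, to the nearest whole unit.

Q* ≈ 11,959 brackets

Annual demand D = 876 × 240 = 210,240.
Production build-up factor (1 − d/p) = 1 − 876/3,110 = 0.7183.
Q* = √(2DS / (H(1 − d/p))) = √(2 × 210,240 × 816 / (3.34 × 0.7183)).
= √(343,111,680 / 2.3992) ≈ 11958.677.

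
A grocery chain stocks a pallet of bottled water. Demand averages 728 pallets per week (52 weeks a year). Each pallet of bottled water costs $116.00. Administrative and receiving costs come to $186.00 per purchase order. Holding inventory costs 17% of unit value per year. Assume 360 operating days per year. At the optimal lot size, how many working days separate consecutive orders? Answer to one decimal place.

T ≈ 8.0 days

Annual demand D = 728 × 52 = 37,856.
Holding cost H = 0.17 × $116.00 = $19.7200 per unit per year.
Q* = √(2DS/H) = √(2 × 37,856 × 186 / 19.72) ≈ 845.06.
Cycle time = Q*/D × 360 = 845.06 / 37,856 × 360 ≈ 8.036 days.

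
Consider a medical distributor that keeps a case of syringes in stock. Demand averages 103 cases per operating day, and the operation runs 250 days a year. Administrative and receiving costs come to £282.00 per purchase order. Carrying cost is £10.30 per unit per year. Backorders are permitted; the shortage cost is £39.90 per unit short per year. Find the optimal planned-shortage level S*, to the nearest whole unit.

S* ≈ 273 cases

Annual demand D = 103 × 250 = 25,750.
With planned backorders, Q* = √(2DS/H) · √((H+B)/B).
√(2DS/H) = √(2 × 25,750 × 282 / 10.3) = 1187.434.
√((H+B)/B) = √((10.3+39.9)/39.9) = 1.1217.
Q* ≈ 1331.910.
S* = Q* · H/(H+B) = 1331.910 × 10.3/50.2 ≈ 273.280.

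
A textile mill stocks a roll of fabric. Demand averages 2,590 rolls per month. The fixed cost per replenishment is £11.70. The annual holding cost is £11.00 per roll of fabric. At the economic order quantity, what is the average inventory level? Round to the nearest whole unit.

Average inventory ≈ 129 rolls

Annual demand D = 2,590 × 12 = 31,080.
Q* = √(2DS/H) = √(2 × 31,080 × 11.7 / 11) ≈ 257.13.
Average inventory = Q*/2 ≈ 257.13 / 2 = 128.565.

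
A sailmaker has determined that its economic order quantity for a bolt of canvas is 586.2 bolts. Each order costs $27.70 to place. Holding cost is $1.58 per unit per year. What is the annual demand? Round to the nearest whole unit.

The basic EOQ model gives Q* = √(2DS/H); rearrange for the unknown.
From Q* = √(2DS/H): D = Q*²H / (2S) = 586.2² × 1.58 / (2 × 27.7) = 9800.291.

D ≈ 9,800 bolts per year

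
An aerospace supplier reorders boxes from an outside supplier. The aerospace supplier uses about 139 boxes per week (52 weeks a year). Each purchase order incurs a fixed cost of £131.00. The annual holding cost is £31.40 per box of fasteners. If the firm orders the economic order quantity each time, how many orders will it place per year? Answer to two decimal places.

N ≈ 29.43 orders per year

Annual demand D = 139 × 52 = 7,228.
The optimal lot size = √(2DS/H) = √(2 × 7,228 × 131 / 31.4) ≈ 245.58.
Orders per year = D / Q* = 7,228 / 245.58 ≈ 29.432.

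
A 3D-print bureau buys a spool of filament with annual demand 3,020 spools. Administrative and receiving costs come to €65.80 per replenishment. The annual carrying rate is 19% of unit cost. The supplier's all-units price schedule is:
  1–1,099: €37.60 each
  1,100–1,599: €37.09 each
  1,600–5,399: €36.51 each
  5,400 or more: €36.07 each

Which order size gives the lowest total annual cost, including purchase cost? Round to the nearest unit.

Holding cost per unit per year at price C is H = 0.19·C.
Candidates are each tier's EOQ (if it falls in that tier) and each price-break quantity.
EOQ at €37.60 = 235.9 (feasible in tier 1): TC = 3,020×€37.60 + (3,020/235.9)×65.8 + (235.9/2)×0.19×€37.60 = €115,237.01.
EOQ at €37.09 = 237.5 < 1100, so use break Q=1100: TC = 3,020×€37.09 + (3,020/1100.0)×65.8 + (1100.0/2)×0.19×€37.09 = €116,068.36.
EOQ at €36.51 = 239.4 < 1600, so use break Q=1600: TC = 3,020×€36.51 + (3,020/1600.0)×65.8 + (1600.0/2)×0.19×€36.51 = €115,933.92.
EOQ at €36.07 = 240.8 < 5400, so use break Q=5400: TC = 3,020×€36.07 + (3,020/5400.0)×65.8 + (5400.0/2)×0.19×€36.07 = €127,472.11.
Lowest total cost is €115,237.01 at Q = 235.9.

Q* ≈ 236 spools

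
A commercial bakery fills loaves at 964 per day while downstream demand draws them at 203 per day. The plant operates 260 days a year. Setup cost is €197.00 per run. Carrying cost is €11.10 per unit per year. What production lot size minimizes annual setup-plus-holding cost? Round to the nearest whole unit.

Annual demand D = 203 × 260 = 52,780.
Production build-up factor (1 − d/p) = 1 − 203/964 = 0.7894.
Q* = √(2DS / (H(1 − d/p))) = √(2 × 52,780 × 197 / (11.1 × 0.7894)).
= √(20,795,320 / 8.7626) ≈ 1540.521.

Q* ≈ 1,541 loaves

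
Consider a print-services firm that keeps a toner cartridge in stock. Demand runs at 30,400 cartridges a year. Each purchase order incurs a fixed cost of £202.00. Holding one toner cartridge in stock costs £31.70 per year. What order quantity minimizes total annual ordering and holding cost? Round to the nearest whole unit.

Q* ≈ 622 cartridges

EOQ = √(2DS / H) = √(2 × 30,400 × 202 / 31.7).
= √(12,281,600 / 31.7) = √387,432.1767 ≈ 622.441.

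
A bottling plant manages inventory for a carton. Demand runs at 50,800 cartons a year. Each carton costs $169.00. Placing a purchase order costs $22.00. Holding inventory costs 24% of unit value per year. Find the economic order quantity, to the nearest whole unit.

Q* ≈ 235 cartons

Holding cost H = 0.24 × $169.00 = $40.5600 per unit per year.
EOQ = √(2DS / H) = √(2 × 50,800 × 22 / 40.56).
= √(2,235,200 / 40.56) = √55,108.4813 ≈ 234.752.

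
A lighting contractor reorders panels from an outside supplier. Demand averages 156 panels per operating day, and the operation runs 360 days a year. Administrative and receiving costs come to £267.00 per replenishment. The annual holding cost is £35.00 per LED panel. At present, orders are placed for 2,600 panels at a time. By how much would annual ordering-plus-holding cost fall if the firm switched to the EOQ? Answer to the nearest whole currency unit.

Annual demand D = 156 × 360 = 56,160.
EOQ = √(2DS/H) = √(2 × 56,160 × 267 / 35) ≈ 925.66.
Cost at Q* = (D/Q*)S + (Q*/2)H = √(2DSH) ≈ £32,398.00.
Cost at Q = 2,600: (56,160/2,600)×267 + (2,600/2)×35 = £5,767.20 + £45,500.00 = £51,267.20.
Excess = £51,267.20 − £32,398.00 = £18,869.20.

Extra cost ≈ £18,869 per year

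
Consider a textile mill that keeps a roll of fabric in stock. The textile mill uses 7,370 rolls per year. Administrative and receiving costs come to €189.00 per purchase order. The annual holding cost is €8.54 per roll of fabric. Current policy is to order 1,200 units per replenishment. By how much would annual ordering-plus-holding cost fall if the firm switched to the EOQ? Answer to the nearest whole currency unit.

EOQ = √(2DS/H) = √(2 × 7,370 × 189 / 8.54) ≈ 571.15.
Cost at Q* = (D/Q*)S + (Q*/2)H = √(2DSH) ≈ €4,877.63.
Cost at Q = 1,200: (7,370/1,200)×189 + (1,200/2)×8.54 = €1,160.78 + €5,124.00 = €6,284.77.
Excess = €6,284.77 − €4,877.63 = €1,407.15.

Extra cost ≈ €1,407 per year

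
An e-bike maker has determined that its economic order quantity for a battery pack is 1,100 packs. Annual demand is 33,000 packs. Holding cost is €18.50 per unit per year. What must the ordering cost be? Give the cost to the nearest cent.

S ≈ €339.17

The basic EOQ model gives Q* = √(2DS/H); rearrange for the unknown.
From Q* = √(2DS/H): S = Q*²H / (2D) = 1,100² × 18.5 / (2 × 33,000) = 339.1667.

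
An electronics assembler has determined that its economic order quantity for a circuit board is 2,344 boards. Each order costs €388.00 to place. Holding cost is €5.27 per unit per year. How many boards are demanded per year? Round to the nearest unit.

Squaring Q* = √(2DS/H) gives Q*² = 2DS/H.
From Q* = √(2DS/H): D = Q*²H / (2S) = 2,344² × 5.27 / (2 × 388) = 37313.339.

D ≈ 37,313 boards per year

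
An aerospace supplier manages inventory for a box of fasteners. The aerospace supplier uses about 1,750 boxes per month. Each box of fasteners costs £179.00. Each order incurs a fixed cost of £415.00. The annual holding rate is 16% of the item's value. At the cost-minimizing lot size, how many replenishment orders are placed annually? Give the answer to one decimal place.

Annual demand D = 1,750 × 12 = 21,000.
Holding cost H = 0.16 × £179.00 = £28.6400 per unit per year.
EOQ = √(2DS/H) = √(2 × 21,000 × 415 / 28.64) ≈ 780.12.
Orders per year = D / Q* = 21,000 / 780.12 ≈ 26.919.

N ≈ 26.9 orders per year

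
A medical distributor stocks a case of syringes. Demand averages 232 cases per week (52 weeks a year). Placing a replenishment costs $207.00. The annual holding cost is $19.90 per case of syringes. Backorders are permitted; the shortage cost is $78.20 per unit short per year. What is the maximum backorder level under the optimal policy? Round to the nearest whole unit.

Annual demand D = 232 × 52 = 12,064.
With planned backorders, Q* = √(2DS/H) · √((H+B)/B).
√(2DS/H) = √(2 × 12,064 × 207 / 19.9) = 500.979.
√((H+B)/B) = √((19.9+78.2)/78.2) = 1.1200.
Q* ≈ 561.113.
S* = Q* · H/(H+B) = 561.113 × 19.9/98.1 ≈ 113.824.

S* ≈ 114 cases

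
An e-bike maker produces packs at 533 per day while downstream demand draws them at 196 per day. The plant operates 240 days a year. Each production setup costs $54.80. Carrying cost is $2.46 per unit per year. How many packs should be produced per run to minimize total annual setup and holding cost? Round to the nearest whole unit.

Annual demand D = 196 × 240 = 47,040.
Production build-up factor (1 − d/p) = 1 − 196/533 = 0.6323.
Q* = √(2DS / (H(1 − d/p))) = √(2 × 47,040 × 54.8 / (2.46 × 0.6323)).
= √(5,155,584 / 1.5554) ≈ 1820.623.

Q* ≈ 1,821 packs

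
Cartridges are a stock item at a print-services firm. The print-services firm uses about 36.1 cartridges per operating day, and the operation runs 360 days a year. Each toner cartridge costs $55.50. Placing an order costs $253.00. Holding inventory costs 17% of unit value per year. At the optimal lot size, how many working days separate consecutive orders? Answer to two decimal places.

T ≈ 23.13 days

Annual demand D = 36.1 × 360 = 12,996.
Holding cost H = 0.17 × $55.50 = $9.4350 per unit per year.
EOQ = √(2DS/H) = √(2 × 12,996 × 253 / 9.435) ≈ 834.85.
Cycle time = Q*/D × 360 = 834.85 / 12,996 × 360 ≈ 23.126 days.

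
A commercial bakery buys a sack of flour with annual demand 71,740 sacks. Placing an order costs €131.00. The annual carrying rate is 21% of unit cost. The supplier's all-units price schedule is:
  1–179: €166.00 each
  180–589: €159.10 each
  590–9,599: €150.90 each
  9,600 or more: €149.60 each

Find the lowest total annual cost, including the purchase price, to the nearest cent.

TC* ≈ €10,849,971.38

Holding cost per unit per year at price C is H = 0.21·C.
Candidates are each tier's EOQ (if it falls in that tier) and each price-break quantity.
Tier 1 (€166.00): EOQ = 734.3 exceeds tier's upper bound 179, so this tier is dominated.
Tier 2 (€159.10): EOQ = 750.0 exceeds tier's upper bound 589, so this tier is dominated.
EOQ at €150.90 = 770.2 (feasible in tier 3): TC = 71,740×€150.90 + (71,740/770.2)×131 + (770.2/2)×0.21×€150.90 = €10,849,971.38.
EOQ at €149.60 = 773.5 < 9600, so use break Q=9600: TC = 71,740×€149.60 + (71,740/9600.0)×131 + (9600.0/2)×0.21×€149.60 = €10,884,079.75.
Lowest total cost among the candidates is at Q = 770.2.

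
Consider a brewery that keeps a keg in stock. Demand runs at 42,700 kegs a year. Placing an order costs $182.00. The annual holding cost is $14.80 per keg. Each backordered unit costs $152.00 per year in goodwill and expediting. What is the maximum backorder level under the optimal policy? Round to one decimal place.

S* ≈ 95.3 kegs

With planned backorders, Q* = √(2DS/H) · √((H+B)/B).
√(2DS/H) = √(2 × 42,700 × 182 / 14.8) = 1024.787.
√((H+B)/B) = √((14.8+152)/152) = 1.0476.
Q* ≈ 1073.520.
S* = Q* · H/(H+B) = 1073.520 × 14.8/166.8 ≈ 95.252.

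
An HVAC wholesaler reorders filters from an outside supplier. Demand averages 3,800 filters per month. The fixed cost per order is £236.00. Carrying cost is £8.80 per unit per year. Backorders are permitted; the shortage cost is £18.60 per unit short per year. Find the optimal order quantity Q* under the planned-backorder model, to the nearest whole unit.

Q* ≈ 1,898 filters

Annual demand D = 3,800 × 12 = 45,600.
With planned backorders, Q* = √(2DS/H) · √((H+B)/B).
√(2DS/H) = √(2 × 45,600 × 236 / 8.8) = 1563.911.
√((H+B)/B) = √((8.8+18.6)/18.6) = 1.2137.
Q* ≈ 1898.152.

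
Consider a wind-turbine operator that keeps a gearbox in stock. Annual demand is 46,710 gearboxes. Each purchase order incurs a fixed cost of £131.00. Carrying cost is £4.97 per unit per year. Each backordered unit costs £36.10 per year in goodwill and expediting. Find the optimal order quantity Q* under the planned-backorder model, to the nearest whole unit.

With planned backorders, Q* = √(2DS/H) · √((H+B)/B).
√(2DS/H) = √(2 × 46,710 × 131 / 4.97) = 1569.197.
√((H+B)/B) = √((4.97+36.1)/36.1) = 1.0666.
Q* ≈ 1673.733.

Q* ≈ 1,674 gearboxes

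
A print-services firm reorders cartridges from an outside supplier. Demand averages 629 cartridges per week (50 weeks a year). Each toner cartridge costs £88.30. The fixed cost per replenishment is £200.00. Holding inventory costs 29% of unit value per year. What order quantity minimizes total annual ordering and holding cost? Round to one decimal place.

Q* ≈ 700.9 cartridges

Annual demand D = 629 × 50 = 31,450.
Holding cost H = 0.29 × £88.30 = £25.6070 per unit per year.
EOQ = √(2DS / H) = √(2 × 31,450 × 200 / 25.607).
= √(12,580,000 / 25.607) = √491,271.9178 ≈ 700.908.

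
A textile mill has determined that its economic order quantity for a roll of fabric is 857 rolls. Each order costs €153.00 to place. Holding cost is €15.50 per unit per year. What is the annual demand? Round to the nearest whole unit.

D ≈ 37,202 rolls per year

The basic EOQ model gives Q* = √(2DS/H); rearrange for the unknown.
From Q* = √(2DS/H): D = Q*²H / (2S) = 857² × 15.5 / (2 × 153) = 37202.482.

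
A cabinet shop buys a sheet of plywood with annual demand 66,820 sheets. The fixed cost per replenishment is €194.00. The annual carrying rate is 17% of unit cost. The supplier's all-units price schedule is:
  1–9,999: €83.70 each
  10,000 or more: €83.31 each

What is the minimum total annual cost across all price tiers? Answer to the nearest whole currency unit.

TC* ≈ €5,612,041

Holding cost per unit per year at price C is H = 0.17·C.
For each price level, check whether its EOQ is feasible; otherwise the best quantity at that price is the breakpoint.
EOQ at €83.70 = 1349.8 (feasible in tier 1): TC = 66,820×€83.70 + (66,820/1349.8)×194 + (1349.8/2)×0.17×€83.70 = €5,612,040.86.
EOQ at €83.31 = 1353.0 < 10000, so use break Q=10000: TC = 66,820×€83.31 + (66,820/10000.0)×194 + (10000.0/2)×0.17×€83.31 = €5,638,884.01.
Lowest total cost among the candidates is at Q = 1349.8.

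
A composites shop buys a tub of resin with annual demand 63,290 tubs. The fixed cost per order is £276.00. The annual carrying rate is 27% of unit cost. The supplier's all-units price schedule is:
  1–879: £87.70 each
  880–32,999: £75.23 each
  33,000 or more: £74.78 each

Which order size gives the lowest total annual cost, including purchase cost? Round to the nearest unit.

Q* ≈ 1,311 tubs

Holding cost per unit per year at price C is H = 0.27·C.
Evaluate total cost at each tier's feasible EOQ or, if the EOQ is below the tier, at the tier's minimum quantity.
Tier 1 (£87.70): EOQ = 1214.7 exceeds tier's upper bound 879, so this tier is dominated.
EOQ at £75.23 = 1311.5 (feasible in tier 2): TC = 63,290×£75.23 + (63,290/1311.5)×276 + (1311.5/2)×0.27×£75.23 = £4,787,945.49.
EOQ at £74.78 = 1315.4 < 33000, so use break Q=33000: TC = 63,290×£74.78 + (63,290/33000.0)×276 + (33000.0/2)×0.27×£74.78 = £5,066,500.43.
Lowest total cost is £4,787,945.49 at Q = 1311.5.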